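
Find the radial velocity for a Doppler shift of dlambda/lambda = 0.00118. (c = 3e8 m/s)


v = (dlambda/lambda) * c = 0.00118 * 3e8 = 354000.0

354000.0 m/s


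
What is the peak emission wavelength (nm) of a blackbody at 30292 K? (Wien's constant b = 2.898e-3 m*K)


lam_max = b / T = 2.898e-3 / 30292 = 9.567e-08 m = 95.6688 nm

95.6688 nm


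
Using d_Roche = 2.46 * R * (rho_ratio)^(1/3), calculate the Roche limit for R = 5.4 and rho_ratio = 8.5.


d_Roche = 2.46 * 5.4 * 8.5^(1/3) = 27.1104

27.1104


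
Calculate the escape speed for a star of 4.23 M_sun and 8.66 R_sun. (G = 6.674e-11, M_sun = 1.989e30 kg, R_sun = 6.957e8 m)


M = 4.23 * 1.989e30 kg = 8.41347e+30 kg; R = 8.66 * 6.957e8 m = 6.024762e+09 m. v_esc = sqrt(2GM/R) = sqrt(2 * 6.674e-11 * 8.41347e+30 / 6.024762e+09) = 431743.4191

431743.4191 m/s


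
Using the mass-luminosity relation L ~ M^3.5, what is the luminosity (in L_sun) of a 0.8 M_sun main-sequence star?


L/L_sun = (M/M_sun)^3.5 = 0.8^3.5 = 0.4579

0.4579 L_sun


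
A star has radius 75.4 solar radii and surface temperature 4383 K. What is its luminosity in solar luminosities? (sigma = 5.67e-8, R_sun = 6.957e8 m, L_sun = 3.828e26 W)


R = 75.4 * 6.957e8 m = 5.245578e+10 m. L = 4*pi*R^2*sigma*T^4 = 4*pi*(5.245578e+10)^2 * 5.67e-8 * 4383^4 = 7.235449288e+29 W. L/L_sun = 7.235449288e+29 / 3.828e26 = 1890.1383

1890.1383 L_sun


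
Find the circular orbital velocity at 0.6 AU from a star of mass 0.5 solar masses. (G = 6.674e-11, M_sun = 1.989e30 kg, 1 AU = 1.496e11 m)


v = sqrt(GM/r) = sqrt(6.674e-11 * 9.945e+29 / 8.976e+10) = 27192.809

27192.809 m/s


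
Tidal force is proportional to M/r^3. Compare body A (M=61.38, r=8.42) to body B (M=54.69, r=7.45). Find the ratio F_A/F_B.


Ratio = (M1/r1^3) / (M2/r2^3) = (61.38/8.42^3) / (54.69/7.45^3) = 0.7774

0.7774


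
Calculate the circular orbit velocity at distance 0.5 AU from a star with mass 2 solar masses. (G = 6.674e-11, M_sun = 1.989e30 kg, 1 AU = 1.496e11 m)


v = sqrt(GM/r) = sqrt(6.674e-11 * 3.978e+30 / 7.480e+10) = 59576.4597

59576.4597 m/s


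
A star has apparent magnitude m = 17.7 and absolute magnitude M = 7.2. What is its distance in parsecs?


d = 10^((m - M + 5)/5) = 10^((17.7 - 7.2 + 5)/5) = 1258.9254

1258.9254 pc


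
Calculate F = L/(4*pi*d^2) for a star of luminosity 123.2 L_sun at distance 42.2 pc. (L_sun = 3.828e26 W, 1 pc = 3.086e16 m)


F = L / (4*pi*d^2) = 4.716e+28 / (4*pi*(1.302e+18)^2) = 2.213e-09

2.213e-09 W/m^2


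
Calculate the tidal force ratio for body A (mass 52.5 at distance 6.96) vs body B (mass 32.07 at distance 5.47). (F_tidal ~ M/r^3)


Ratio = (M1/r1^3) / (M2/r2^3) = (52.5/6.96^3) / (32.07/5.47^3) = 0.7947

0.7947


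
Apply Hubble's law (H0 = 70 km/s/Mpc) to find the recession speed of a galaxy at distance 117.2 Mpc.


v = H0 * d = 70 * 117.2 = 8204.0

8204.0 km/s


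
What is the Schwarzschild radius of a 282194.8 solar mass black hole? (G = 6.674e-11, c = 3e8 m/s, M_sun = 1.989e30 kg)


M = 282194.8 * 1.989e30 kg = 5.612854572e+35 kg. rs = 2GM/c^2 = 2 * 6.674e-11 * 5.612854572e+35 / (3e8)^2 = 8.324e+08

8.324e+08 m


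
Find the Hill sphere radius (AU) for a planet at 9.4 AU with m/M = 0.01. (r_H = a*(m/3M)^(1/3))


r_H = a * (m/3M)^(1/3) = 9.4 * (0.01/3)^(1/3) = 1.4042

1.4042 AU


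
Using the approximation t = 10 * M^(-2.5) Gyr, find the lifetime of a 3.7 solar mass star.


t = 10 * M^(-2.5) = 10 * 3.7^(-2.5) = 0.3797

0.3797 Gyr


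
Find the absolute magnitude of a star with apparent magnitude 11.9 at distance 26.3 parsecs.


M = m - 5*log10(d) + 5 = 11.9 - 5*log10(26.3) + 5 = 9.8002

9.8002


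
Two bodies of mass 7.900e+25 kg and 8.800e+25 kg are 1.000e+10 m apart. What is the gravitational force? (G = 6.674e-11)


F = G*m1*m2/r^2 = 6.674e-11 * 7.900e+25 * 8.800e+25 / (1.000e+10)^2 = 6.674e-11 * 6.952e+51 / 1.000e+20 = 4.640e+21

4.640e+21 N


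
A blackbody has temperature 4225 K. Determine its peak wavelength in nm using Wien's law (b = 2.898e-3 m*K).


lam_max = b / T = 2.898e-3 / 4225 = 6.859e-07 m = 685.9172 nm

685.9172 nm


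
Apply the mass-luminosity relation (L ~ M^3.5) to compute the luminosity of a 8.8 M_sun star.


L/L_sun = (M/M_sun)^3.5 = 8.8^3.5 = 2021.5726

2021.5726 L_sun


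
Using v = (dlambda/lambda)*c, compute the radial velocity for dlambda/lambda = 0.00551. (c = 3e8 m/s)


v = (dlambda/lambda) * c = 0.00551 * 3e8 = 1.653e+06

1.653e+06 m/s


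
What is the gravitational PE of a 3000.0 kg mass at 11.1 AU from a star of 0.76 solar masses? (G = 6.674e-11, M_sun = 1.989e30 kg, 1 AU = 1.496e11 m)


M = 0.76 * 1.989e30 kg = 1.51164e+30 kg; r = 11.1 AU * 1.496e11 m/AU = 1.66056e+12 m. U = -GM*m/r = -(6.674e-11 * 1.51164e+30 * 3000.0) / 1.66056e+12 = -1.823e+11

-1.823e+11 J


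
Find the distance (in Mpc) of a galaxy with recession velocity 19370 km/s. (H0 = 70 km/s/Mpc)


d = v / H0 = 19370 / 70 = 276.7143

276.7143 Mpc


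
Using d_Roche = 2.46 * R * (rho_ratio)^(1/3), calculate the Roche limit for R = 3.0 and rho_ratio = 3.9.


d_Roche = 2.46 * 3.0 * 3.9^(1/3) = 11.6166

11.6166


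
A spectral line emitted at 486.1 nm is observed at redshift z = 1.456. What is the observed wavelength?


lam_obs = lam_emit * (1 + z) = 486.1 * (1 + 1.456) = 1193.8616

1193.8616 nm


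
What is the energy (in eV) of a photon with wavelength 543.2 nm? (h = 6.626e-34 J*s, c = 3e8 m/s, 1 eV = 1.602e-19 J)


E = hc/lambda = 6.626e-34 * 3e8 / 5.432e-07 = 3.659e-19 J = 2.2843 eV

2.2843 eV


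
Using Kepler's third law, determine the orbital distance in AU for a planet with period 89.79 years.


a = P^(2/3) = 89.79^(2/3) = 20.0517

20.0517 AU


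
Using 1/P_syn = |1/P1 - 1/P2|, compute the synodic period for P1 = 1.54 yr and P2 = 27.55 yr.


1/P_syn = |1/P1 - 1/P2| = |1/1.54 - 1/27.55| => P_syn = 1.6312

1.6312 years


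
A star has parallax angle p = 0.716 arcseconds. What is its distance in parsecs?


d = 1/p = 1/0.716 = 1.3966

1.3966 pc


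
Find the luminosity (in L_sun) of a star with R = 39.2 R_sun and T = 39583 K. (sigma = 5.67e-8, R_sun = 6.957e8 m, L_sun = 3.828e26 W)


R = 39.2 * 6.957e8 m = 2.727144e+10 m. L = 4*pi*R^2*sigma*T^4 = 4*pi*(2.727144e+10)^2 * 5.67e-8 * 39583^4 = 1.300899926e+33 W. L/L_sun = 1.300899926e+33 / 3.828e26 = 3.398e+06

3.398e+06 L_sun


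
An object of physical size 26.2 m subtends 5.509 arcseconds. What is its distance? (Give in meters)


D = size / theta_rad, theta_rad = 5.509 * pi/(180*3600) = 2.671e-05, D = 980965.3156

980965.3156 m


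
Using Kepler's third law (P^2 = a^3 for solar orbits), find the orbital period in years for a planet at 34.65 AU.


P = a^(3/2) = 34.65^1.5 = 203.9646

203.9646 years


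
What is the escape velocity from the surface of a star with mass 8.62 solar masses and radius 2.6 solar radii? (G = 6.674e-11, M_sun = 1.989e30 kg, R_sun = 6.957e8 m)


M = 8.62 * 1.989e30 kg = 1.714518e+31 kg; R = 2.6 * 6.957e8 m = 1.80882e+09 m. v_esc = sqrt(2GM/R) = sqrt(2 * 6.674e-11 * 1.714518e+31 / 1.80882e+09) = 1.125e+06

1.125e+06 m/s


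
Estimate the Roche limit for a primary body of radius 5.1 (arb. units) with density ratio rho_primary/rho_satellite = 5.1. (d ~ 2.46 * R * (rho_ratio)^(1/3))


d_Roche = 2.46 * 5.1 * 5.1^(1/3) = 21.5954

21.5954


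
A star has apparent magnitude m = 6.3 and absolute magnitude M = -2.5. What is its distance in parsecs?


d = 10^((m - M + 5)/5) = 10^((6.3 - -2.5 + 5)/5) = 575.4399

575.4399 pc


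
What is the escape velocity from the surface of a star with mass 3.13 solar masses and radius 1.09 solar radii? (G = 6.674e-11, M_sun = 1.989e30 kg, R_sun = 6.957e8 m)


M = 3.13 * 1.989e30 kg = 6.22557e+30 kg; R = 1.09 * 6.957e8 m = 7.58313e+08 m. v_esc = sqrt(2GM/R) = sqrt(2 * 6.674e-11 * 6.22557e+30 / 7.58313e+08) = 1.047e+06

1.047e+06 m/s


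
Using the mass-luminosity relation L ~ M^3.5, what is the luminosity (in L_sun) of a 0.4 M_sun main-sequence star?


L/L_sun = (M/M_sun)^3.5 = 0.4^3.5 = 0.0405

0.0405 L_sun


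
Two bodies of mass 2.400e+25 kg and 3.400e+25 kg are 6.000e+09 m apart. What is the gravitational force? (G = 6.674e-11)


F = G*m1*m2/r^2 = 6.674e-11 * 2.400e+25 * 3.400e+25 / (6.000e+09)^2 = 6.674e-11 * 8.160e+50 / 3.600e+19 = 1.513e+21

1.513e+21 N


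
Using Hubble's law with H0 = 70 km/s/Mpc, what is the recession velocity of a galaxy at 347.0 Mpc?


v = H0 * d = 70 * 347.0 = 24290.0

24290.0 km/s


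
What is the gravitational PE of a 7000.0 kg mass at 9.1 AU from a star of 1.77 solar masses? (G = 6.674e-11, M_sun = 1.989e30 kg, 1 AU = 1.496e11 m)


M = 1.77 * 1.989e30 kg = 3.52053e+30 kg; r = 9.1 AU * 1.496e11 m/AU = 1.36136e+12 m. U = -GM*m/r = -(6.674e-11 * 3.52053e+30 * 7000.0) / 1.36136e+12 = -1.208e+12

-1.208e+12 J


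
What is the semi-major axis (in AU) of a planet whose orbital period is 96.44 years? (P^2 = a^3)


a = P^(2/3) = 96.44^(2/3) = 21.0299

21.0299 AU


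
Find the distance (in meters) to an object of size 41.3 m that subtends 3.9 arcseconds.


D = size / theta_rad, theta_rad = 3.9 * pi/(180*3600) = 1.891e-05, D = 2.184e+06

2.184e+06 m


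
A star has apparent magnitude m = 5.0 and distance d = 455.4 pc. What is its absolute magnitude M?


M = m - 5*log10(d) + 5 = 5.0 - 5*log10(455.4) + 5 = -3.292

-3.292


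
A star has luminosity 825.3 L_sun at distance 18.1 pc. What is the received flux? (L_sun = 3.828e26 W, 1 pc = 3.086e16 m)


F = L / (4*pi*d^2) = 3.159e+29 / (4*pi*(5.586e+17)^2) = 8.058e-08

8.058e-08 W/m^2


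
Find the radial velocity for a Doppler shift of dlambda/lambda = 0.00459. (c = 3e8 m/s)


v = (dlambda/lambda) * c = 0.00459 * 3e8 = 1.377e+06

1.377e+06 m/s


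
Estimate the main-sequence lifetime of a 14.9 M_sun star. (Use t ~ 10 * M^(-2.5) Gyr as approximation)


t = 10 * M^(-2.5) = 10 * 14.9^(-2.5) = 0.0117

0.0117 Gyr


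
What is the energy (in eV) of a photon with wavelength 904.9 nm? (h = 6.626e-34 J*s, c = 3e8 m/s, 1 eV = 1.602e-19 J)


E = hc/lambda = 6.626e-34 * 3e8 / 9.049e-07 = 2.197e-19 J = 1.3712 eV

1.3712 eV


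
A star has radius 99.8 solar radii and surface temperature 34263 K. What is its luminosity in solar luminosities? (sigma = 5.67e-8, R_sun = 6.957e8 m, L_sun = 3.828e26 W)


R = 99.8 * 6.957e8 m = 6.943086e+10 m. L = 4*pi*R^2*sigma*T^4 = 4*pi*(6.943086e+10)^2 * 5.67e-8 * 34263^4 = 4.733687207e+33 W. L/L_sun = 4.733687207e+33 / 3.828e26 = 1.237e+07

1.237e+07 L_sun


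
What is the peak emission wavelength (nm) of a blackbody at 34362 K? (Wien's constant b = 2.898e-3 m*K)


lam_max = b / T = 2.898e-3 / 34362 = 8.434e-08 m = 84.3373 nm

84.3373 nm


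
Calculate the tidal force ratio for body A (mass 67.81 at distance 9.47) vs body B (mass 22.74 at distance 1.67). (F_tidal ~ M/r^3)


Ratio = (M1/r1^3) / (M2/r2^3) = (67.81/9.47^3) / (22.74/1.67^3) = 0.0164

0.0164


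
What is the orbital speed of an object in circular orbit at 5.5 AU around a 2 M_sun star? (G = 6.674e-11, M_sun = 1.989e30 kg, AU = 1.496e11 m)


v = sqrt(GM/r) = sqrt(6.674e-11 * 3.978e+30 / 8.228e+11) = 17962.9785

17962.9785 m/s


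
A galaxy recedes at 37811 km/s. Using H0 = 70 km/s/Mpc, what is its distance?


d = v / H0 = 37811 / 70 = 540.1571

540.1571 Mpc


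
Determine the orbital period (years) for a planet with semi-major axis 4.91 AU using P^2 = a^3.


P = a^(3/2) = 4.91^1.5 = 10.8798

10.8798 years


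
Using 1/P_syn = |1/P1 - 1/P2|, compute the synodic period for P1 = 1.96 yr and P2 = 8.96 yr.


1/P_syn = |1/P1 - 1/P2| = |1/1.96 - 1/8.96| => P_syn = 2.5088

2.5088 years


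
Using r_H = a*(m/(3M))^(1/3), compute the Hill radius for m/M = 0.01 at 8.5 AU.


r_H = a * (m/3M)^(1/3) = 8.5 * (0.01/3)^(1/3) = 1.2697

1.2697 AU


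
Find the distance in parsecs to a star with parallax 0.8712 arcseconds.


d = 1/p = 1/0.8712 = 1.1478

1.1478 pc


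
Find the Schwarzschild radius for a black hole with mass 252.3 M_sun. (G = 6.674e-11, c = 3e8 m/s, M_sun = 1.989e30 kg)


M = 252.3 * 1.989e30 kg = 5.018247e+32 kg. rs = 2GM/c^2 = 2 * 6.674e-11 * 5.018247e+32 / (3e8)^2 = 744261.7884

744261.7884 m


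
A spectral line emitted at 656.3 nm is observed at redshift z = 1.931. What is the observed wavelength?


lam_obs = lam_emit * (1 + z) = 656.3 * (1 + 1.931) = 1923.6153

1923.6153 nm


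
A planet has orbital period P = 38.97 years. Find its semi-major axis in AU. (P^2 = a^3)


a = P^(2/3) = 38.97^(2/3) = 11.4944

11.4944 AU


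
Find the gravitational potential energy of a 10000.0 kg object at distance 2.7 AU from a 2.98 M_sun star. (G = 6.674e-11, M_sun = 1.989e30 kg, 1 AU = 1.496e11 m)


M = 2.98 * 1.989e30 kg = 5.92722e+30 kg; r = 2.7 AU * 1.496e11 m/AU = 4.0392e+11 m. U = -GM*m/r = -(6.674e-11 * 5.92722e+30 * 10000.0) / 4.0392e+11 = -9.794e+12

-9.794e+12 J


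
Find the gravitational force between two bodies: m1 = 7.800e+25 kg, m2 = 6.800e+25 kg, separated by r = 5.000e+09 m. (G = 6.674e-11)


F = G*m1*m2/r^2 = 6.674e-11 * 7.800e+25 * 6.800e+25 / (5.000e+09)^2 = 6.674e-11 * 5.304e+51 / 2.500e+19 = 1.416e+22

1.416e+22 N


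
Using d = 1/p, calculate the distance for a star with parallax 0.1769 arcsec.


d = 1/p = 1/0.1769 = 5.6529

5.6529 pc


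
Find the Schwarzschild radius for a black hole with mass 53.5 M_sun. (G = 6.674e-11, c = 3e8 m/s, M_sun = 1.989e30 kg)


M = 53.5 * 1.989e30 kg = 1.064115e+32 kg. rs = 2GM/c^2 = 2 * 6.674e-11 * 1.064115e+32 / (3e8)^2 = 157820.078

157820.078 m


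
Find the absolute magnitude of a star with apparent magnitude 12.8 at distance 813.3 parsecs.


M = m - 5*log10(d) + 5 = 12.8 - 5*log10(813.3) + 5 = 3.2487

3.2487


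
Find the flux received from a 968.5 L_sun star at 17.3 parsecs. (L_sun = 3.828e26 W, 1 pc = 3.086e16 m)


F = L / (4*pi*d^2) = 3.707e+29 / (4*pi*(5.339e+17)^2) = 1.035e-07

1.035e-07 W/m^2


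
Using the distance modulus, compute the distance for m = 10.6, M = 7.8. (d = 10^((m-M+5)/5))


d = 10^((m - M + 5)/5) = 10^((10.6 - 7.8 + 5)/5) = 36.3078

36.3078 pc


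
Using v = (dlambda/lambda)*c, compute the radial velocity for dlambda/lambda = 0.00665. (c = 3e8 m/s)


v = (dlambda/lambda) * c = 0.00665 * 3e8 = 1.995e+06

1.995e+06 m/s


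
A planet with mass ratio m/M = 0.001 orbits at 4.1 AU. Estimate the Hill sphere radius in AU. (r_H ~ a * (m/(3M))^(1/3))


r_H = a * (m/3M)^(1/3) = 4.1 * (0.001/3)^(1/3) = 0.2843

0.2843 AU


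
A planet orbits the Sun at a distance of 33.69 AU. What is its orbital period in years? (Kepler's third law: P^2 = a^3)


P = a^(3/2) = 33.69^1.5 = 195.5472

195.5472 years


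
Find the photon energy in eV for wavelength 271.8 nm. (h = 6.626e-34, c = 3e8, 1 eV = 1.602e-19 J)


E = hc/lambda = 6.626e-34 * 3e8 / 2.718e-07 = 7.313e-19 J = 4.5652 eV

4.5652 eV


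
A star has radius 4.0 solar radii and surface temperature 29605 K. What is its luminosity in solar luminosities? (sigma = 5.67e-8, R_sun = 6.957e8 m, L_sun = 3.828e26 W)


R = 4.0 * 6.957e8 m = 2.7828e+09 m. L = 4*pi*R^2*sigma*T^4 = 4*pi*(2.7828e+09)^2 * 5.67e-8 * 29605^4 = 4.238548666e+30 W. L/L_sun = 4.238548666e+30 / 3.828e26 = 11072.4887

11072.4887 L_sun


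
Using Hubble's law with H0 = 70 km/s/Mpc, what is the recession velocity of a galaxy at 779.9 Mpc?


v = H0 * d = 70 * 779.9 = 54593.0

54593.0 km/s


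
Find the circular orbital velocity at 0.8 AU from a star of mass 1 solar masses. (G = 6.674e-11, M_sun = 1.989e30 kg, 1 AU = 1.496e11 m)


v = sqrt(GM/r) = sqrt(6.674e-11 * 1.989e+30 / 1.197e+11) = 33304.2534

33304.2534 m/s


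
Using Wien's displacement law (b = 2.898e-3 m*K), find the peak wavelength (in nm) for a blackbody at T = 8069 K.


lam_max = b / T = 2.898e-3 / 8069 = 3.592e-07 m = 359.1523 nm

359.1523 nm


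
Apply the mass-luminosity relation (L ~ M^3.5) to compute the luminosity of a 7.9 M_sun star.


L/L_sun = (M/M_sun)^3.5 = 7.9^3.5 = 1385.7817

1385.7817 L_sun


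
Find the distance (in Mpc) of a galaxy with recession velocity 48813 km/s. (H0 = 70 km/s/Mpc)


d = v / H0 = 48813 / 70 = 697.3286

697.3286 Mpc


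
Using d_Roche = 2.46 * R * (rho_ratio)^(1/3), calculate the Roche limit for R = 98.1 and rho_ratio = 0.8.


d_Roche = 2.46 * 98.1 * 0.8^(1/3) = 224.0272

224.0272


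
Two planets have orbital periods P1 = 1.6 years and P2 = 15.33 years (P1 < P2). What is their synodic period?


1/P_syn = |1/P1 - 1/P2| = |1/1.6 - 1/15.33| => P_syn = 1.7865

1.7865 years


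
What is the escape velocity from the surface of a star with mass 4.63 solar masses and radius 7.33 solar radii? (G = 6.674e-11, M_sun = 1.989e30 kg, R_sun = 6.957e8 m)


M = 4.63 * 1.989e30 kg = 9.20907e+30 kg; R = 7.33 * 6.957e8 m = 5.099481e+09 m. v_esc = sqrt(2GM/R) = sqrt(2 * 6.674e-11 * 9.20907e+30 / 5.099481e+09) = 490967.7854

490967.7854 m/s


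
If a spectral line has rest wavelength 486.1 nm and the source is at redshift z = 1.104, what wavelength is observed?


lam_obs = lam_emit * (1 + z) = 486.1 * (1 + 1.104) = 1022.7544

1022.7544 nm


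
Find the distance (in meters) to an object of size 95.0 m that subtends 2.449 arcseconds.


D = size / theta_rad, theta_rad = 2.449 * pi/(180*3600) = 1.187e-05, D = 8.001e+06

8.001e+06 m


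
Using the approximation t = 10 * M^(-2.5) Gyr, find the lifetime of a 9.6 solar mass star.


t = 10 * M^(-2.5) = 10 * 9.6^(-2.5) = 0.035

0.035 Gyr


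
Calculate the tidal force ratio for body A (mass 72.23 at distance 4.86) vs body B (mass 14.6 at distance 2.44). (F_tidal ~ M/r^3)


Ratio = (M1/r1^3) / (M2/r2^3) = (72.23/4.86^3) / (14.6/2.44^3) = 0.6261

0.6261


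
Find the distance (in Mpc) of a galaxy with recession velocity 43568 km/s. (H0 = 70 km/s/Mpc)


d = v / H0 = 43568 / 70 = 622.4

622.4 Mpc


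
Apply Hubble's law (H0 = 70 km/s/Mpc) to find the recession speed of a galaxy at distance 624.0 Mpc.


v = H0 * d = 70 * 624.0 = 43680.0

43680.0 km/s


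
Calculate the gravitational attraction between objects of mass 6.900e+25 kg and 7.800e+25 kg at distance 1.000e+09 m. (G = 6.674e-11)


F = G*m1*m2/r^2 = 6.674e-11 * 6.900e+25 * 7.800e+25 / (1.000e+09)^2 = 6.674e-11 * 5.382e+51 / 1.000e+18 = 3.592e+23

3.592e+23 N


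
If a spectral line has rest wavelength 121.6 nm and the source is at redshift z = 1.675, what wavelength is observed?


lam_obs = lam_emit * (1 + z) = 121.6 * (1 + 1.675) = 325.28

325.28 nm


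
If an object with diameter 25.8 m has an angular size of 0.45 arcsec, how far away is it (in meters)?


D = size / theta_rad, theta_rad = 0.45 * pi/(180*3600) = 2.182e-06, D = 1.183e+07

1.183e+07 m


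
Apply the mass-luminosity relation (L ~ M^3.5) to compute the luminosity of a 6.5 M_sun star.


L/L_sun = (M/M_sun)^3.5 = 6.5^3.5 = 700.1591

700.1591 L_sun


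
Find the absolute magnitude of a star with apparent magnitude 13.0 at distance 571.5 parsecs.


M = m - 5*log10(d) + 5 = 13.0 - 5*log10(571.5) + 5 = 4.2149

4.2149


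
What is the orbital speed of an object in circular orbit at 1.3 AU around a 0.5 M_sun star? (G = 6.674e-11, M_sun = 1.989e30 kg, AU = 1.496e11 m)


v = sqrt(GM/r) = sqrt(6.674e-11 * 9.945e+29 / 1.945e+11) = 18473.8759

18473.8759 m/s


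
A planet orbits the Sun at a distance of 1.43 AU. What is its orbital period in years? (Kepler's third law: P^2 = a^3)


P = a^(3/2) = 1.43^1.5 = 1.71

1.71 years


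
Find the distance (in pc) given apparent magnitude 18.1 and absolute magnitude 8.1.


d = 10^((m - M + 5)/5) = 10^((18.1 - 8.1 + 5)/5) = 1000.0

1000.0 pc


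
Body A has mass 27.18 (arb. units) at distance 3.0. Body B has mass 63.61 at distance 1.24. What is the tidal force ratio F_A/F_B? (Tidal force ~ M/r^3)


Ratio = (M1/r1^3) / (M2/r2^3) = (27.18/3.0^3) / (63.61/1.24^3) = 0.0302

0.0302


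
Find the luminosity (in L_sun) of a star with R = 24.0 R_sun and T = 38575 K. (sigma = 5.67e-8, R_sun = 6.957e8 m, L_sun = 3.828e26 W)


R = 24.0 * 6.957e8 m = 1.66968e+10 m. L = 4*pi*R^2*sigma*T^4 = 4*pi*(1.66968e+10)^2 * 5.67e-8 * 38575^4 = 4.398282819e+32 W. L/L_sun = 4.398282819e+32 / 3.828e26 = 1.149e+06

1.149e+06 L_sun


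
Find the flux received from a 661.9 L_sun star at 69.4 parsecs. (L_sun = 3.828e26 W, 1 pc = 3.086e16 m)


F = L / (4*pi*d^2) = 2.534e+29 / (4*pi*(2.142e+18)^2) = 4.396e-09

4.396e-09 W/m^2


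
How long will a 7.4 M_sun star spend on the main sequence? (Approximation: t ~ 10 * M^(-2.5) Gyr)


t = 10 * M^(-2.5) = 10 * 7.4^(-2.5) = 0.0671

0.0671 Gyr


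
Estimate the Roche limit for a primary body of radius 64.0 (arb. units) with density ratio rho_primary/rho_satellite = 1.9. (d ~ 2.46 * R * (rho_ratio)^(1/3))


d_Roche = 2.46 * 64.0 * 1.9^(1/3) = 194.9993

194.9993


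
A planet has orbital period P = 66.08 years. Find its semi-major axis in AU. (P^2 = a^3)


a = P^(2/3) = 66.08^(2/3) = 16.3448

16.3448 AU


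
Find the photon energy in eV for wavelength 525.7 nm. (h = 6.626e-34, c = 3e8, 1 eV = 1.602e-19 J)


E = hc/lambda = 6.626e-34 * 3e8 / 5.257e-07 = 3.781e-19 J = 2.3603 eV

2.3603 eV


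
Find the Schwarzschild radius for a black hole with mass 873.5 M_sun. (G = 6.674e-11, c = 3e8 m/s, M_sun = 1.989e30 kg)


M = 873.5 * 1.989e30 kg = 1.7373915e+33 kg. rs = 2GM/c^2 = 2 * 6.674e-11 * 1.7373915e+33 / (3e8)^2 = 2.577e+06

2.577e+06 m


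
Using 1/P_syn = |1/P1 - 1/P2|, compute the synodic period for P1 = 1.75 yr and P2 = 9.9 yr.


1/P_syn = |1/P1 - 1/P2| = |1/1.75 - 1/9.9| => P_syn = 2.1258

2.1258 years


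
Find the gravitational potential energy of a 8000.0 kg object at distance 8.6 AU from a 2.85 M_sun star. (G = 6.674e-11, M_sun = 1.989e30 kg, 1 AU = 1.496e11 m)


M = 2.85 * 1.989e30 kg = 5.66865e+30 kg; r = 8.6 AU * 1.496e11 m/AU = 1.28656e+12 m. U = -GM*m/r = -(6.674e-11 * 5.66865e+30 * 8000.0) / 1.28656e+12 = -2.352e+12

-2.352e+12 J


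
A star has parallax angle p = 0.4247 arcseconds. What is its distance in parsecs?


d = 1/p = 1/0.4247 = 2.3546

2.3546 pc


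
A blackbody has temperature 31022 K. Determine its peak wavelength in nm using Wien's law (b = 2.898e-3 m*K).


lam_max = b / T = 2.898e-3 / 31022 = 9.342e-08 m = 93.4176 nm

93.4176 nm


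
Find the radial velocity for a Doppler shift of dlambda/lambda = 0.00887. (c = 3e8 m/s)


v = (dlambda/lambda) * c = 0.00887 * 3e8 = 2.661e+06

2.661e+06 m/s


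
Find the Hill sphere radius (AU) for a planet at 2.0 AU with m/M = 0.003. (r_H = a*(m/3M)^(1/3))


r_H = a * (m/3M)^(1/3) = 2.0 * (0.003/3)^(1/3) = 0.2

0.2 AU


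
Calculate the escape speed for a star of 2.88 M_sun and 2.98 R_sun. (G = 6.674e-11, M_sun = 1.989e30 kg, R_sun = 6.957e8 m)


M = 2.88 * 1.989e30 kg = 5.72832e+30 kg; R = 2.98 * 6.957e8 m = 2.073186e+09 m. v_esc = sqrt(2GM/R) = sqrt(2 * 6.674e-11 * 5.72832e+30 / 2.073186e+09) = 607299.0485

607299.0485 m/s


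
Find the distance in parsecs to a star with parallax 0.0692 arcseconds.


d = 1/p = 1/0.0692 = 14.4509

14.4509 pc


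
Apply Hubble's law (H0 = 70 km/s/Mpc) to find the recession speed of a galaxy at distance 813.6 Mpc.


v = H0 * d = 70 * 813.6 = 56952.0

56952.0 km/s


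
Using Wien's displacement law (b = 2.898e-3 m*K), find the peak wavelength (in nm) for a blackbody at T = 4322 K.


lam_max = b / T = 2.898e-3 / 4322 = 6.705e-07 m = 670.5229 nm

670.5229 nm


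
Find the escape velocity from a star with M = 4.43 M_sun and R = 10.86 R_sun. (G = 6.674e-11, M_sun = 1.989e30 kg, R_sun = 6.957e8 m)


M = 4.43 * 1.989e30 kg = 8.81127e+30 kg; R = 10.86 * 6.957e8 m = 7.555302e+09 m. v_esc = sqrt(2GM/R) = sqrt(2 * 6.674e-11 * 8.81127e+30 / 7.555302e+09) = 394549.4473

394549.4473 m/s


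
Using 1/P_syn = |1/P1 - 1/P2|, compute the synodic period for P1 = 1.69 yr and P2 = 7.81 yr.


1/P_syn = |1/P1 - 1/P2| = |1/1.69 - 1/7.81| => P_syn = 2.1567

2.1567 years


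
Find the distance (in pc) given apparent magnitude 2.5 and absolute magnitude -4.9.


d = 10^((m - M + 5)/5) = 10^((2.5 - -4.9 + 5)/5) = 301.9952

301.9952 pc


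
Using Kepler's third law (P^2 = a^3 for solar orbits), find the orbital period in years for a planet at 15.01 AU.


P = a^(3/2) = 15.01^1.5 = 58.1529

58.1529 years


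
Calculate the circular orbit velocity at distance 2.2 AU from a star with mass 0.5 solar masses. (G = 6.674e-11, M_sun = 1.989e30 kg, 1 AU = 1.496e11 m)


v = sqrt(GM/r) = sqrt(6.674e-11 * 9.945e+29 / 3.291e+11) = 14200.9814

14200.9814 m/s


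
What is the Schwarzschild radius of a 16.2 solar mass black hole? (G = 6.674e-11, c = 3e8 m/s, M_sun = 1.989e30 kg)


M = 16.2 * 1.989e30 kg = 3.22218e+31 kg. rs = 2GM/c^2 = 2 * 6.674e-11 * 3.22218e+31 / (3e8)^2 = 47788.5096

47788.5096 m


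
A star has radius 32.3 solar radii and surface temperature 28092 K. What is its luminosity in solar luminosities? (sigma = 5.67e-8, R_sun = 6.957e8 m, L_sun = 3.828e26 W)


R = 32.3 * 6.957e8 m = 2.247111e+10 m. L = 4*pi*R^2*sigma*T^4 = 4*pi*(2.247111e+10)^2 * 5.67e-8 * 28092^4 = 2.240642727e+32 W. L/L_sun = 2.240642727e+32 / 3.828e26 = 585329.8659

585329.8659 L_sun


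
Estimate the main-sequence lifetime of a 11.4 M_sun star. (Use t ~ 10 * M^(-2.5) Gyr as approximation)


t = 10 * M^(-2.5) = 10 * 11.4^(-2.5) = 0.0228

0.0228 Gyr


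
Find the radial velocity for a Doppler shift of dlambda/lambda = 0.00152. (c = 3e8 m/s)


v = (dlambda/lambda) * c = 0.00152 * 3e8 = 456000.0

456000.0 m/s


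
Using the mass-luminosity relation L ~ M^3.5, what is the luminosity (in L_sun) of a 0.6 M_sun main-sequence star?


L/L_sun = (M/M_sun)^3.5 = 0.6^3.5 = 0.1673

0.1673 L_sun


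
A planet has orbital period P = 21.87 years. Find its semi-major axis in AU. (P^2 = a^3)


a = P^(2/3) = 21.87^(2/3) = 7.8205

7.8205 AU


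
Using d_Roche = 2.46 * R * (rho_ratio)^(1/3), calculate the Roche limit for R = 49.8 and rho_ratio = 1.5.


d_Roche = 2.46 * 49.8 * 1.5^(1/3) = 140.2367

140.2367


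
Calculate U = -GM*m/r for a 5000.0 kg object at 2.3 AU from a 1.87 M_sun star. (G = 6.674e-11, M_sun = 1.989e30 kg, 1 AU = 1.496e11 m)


M = 1.87 * 1.989e30 kg = 3.71943e+30 kg; r = 2.3 AU * 1.496e11 m/AU = 3.4408e+11 m. U = -GM*m/r = -(6.674e-11 * 3.71943e+30 * 5000.0) / 3.4408e+11 = -3.607e+12

-3.607e+12 J


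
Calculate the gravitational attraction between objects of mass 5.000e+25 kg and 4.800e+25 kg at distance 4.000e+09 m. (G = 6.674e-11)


F = G*m1*m2/r^2 = 6.674e-11 * 5.000e+25 * 4.800e+25 / (4.000e+09)^2 = 6.674e-11 * 2.400e+51 / 1.600e+19 = 1.001e+22

1.001e+22 N


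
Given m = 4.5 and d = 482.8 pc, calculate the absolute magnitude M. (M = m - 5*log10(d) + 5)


M = m - 5*log10(d) + 5 = 4.5 - 5*log10(482.8) + 5 = -3.9188

-3.9188


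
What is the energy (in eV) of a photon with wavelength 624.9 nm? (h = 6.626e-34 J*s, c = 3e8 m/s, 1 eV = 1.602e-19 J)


E = hc/lambda = 6.626e-34 * 3e8 / 6.249e-07 = 3.181e-19 J = 1.9856 eV

1.9856 eV


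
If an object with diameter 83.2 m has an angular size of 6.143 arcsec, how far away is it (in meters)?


D = size / theta_rad, theta_rad = 6.143 * pi/(180*3600) = 2.978e-05, D = 2.794e+06

2.794e+06 m


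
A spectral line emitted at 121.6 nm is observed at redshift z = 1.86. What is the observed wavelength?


lam_obs = lam_emit * (1 + z) = 121.6 * (1 + 1.86) = 347.776

347.776 nm


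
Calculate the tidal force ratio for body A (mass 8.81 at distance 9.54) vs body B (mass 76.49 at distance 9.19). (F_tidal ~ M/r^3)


Ratio = (M1/r1^3) / (M2/r2^3) = (8.81/9.54^3) / (76.49/9.19^3) = 0.103

0.103


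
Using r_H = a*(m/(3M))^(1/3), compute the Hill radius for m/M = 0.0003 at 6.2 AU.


r_H = a * (m/3M)^(1/3) = 6.2 * (0.0003/3)^(1/3) = 0.2878

0.2878 AU


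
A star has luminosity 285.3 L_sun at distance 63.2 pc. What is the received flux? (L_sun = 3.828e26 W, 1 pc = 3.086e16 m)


F = L / (4*pi*d^2) = 1.092e+29 / (4*pi*(1.950e+18)^2) = 2.285e-09

2.285e-09 W/m^2


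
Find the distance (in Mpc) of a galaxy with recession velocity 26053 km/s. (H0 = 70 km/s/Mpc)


d = v / H0 = 26053 / 70 = 372.1857

372.1857 Mpc


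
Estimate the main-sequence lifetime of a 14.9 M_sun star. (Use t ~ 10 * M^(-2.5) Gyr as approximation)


t = 10 * M^(-2.5) = 10 * 14.9^(-2.5) = 0.0117

0.0117 Gyr


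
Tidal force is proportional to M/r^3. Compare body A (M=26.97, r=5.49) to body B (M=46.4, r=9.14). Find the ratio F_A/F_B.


Ratio = (M1/r1^3) / (M2/r2^3) = (26.97/5.49^3) / (46.4/9.14^3) = 2.6822

2.6822


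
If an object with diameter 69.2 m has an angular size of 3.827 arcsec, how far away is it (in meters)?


D = size / theta_rad, theta_rad = 3.827 * pi/(180*3600) = 1.855e-05, D = 3.730e+06

3.730e+06 m


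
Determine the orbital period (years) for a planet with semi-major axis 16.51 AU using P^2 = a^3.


P = a^(3/2) = 16.51^1.5 = 67.0843

67.0843 years


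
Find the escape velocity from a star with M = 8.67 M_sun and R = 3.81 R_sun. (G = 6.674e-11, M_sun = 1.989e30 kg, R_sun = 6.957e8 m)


M = 8.67 * 1.989e30 kg = 1.724463e+31 kg; R = 3.81 * 6.957e8 m = 2.650617e+09 m. v_esc = sqrt(2GM/R) = sqrt(2 * 6.674e-11 * 1.724463e+31 / 2.650617e+09) = 931883.3447

931883.3447 m/s


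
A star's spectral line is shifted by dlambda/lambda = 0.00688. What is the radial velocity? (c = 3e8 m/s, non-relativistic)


v = (dlambda/lambda) * c = 0.00688 * 3e8 = 2.064e+06

2.064e+06 m/s


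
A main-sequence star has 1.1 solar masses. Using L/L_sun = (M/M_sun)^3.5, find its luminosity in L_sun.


L/L_sun = (M/M_sun)^3.5 = 1.1^3.5 = 1.396

1.396 L_sun


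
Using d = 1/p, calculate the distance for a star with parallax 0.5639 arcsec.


d = 1/p = 1/0.5639 = 1.7734

1.7734 pc


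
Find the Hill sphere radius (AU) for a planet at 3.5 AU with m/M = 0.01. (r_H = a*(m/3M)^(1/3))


r_H = a * (m/3M)^(1/3) = 3.5 * (0.01/3)^(1/3) = 0.5228

0.5228 AU


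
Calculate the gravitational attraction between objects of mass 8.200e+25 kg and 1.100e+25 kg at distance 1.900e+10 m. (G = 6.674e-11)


F = G*m1*m2/r^2 = 6.674e-11 * 8.200e+25 * 1.100e+25 / (1.900e+10)^2 = 6.674e-11 * 9.020e+50 / 3.610e+20 = 1.668e+20

1.668e+20 N


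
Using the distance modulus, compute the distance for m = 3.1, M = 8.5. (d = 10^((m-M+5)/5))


d = 10^((m - M + 5)/5) = 10^((3.1 - 8.5 + 5)/5) = 0.8318

0.8318 pc


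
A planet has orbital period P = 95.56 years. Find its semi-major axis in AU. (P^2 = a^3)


a = P^(2/3) = 95.56^(2/3) = 20.9018

20.9018 AU


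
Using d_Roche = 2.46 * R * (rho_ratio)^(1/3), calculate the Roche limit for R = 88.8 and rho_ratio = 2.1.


d_Roche = 2.46 * 88.8 * 2.1^(1/3) = 279.74

279.74


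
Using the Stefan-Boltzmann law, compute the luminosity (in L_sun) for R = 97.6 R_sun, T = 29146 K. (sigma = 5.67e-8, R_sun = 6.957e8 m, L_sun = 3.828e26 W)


R = 97.6 * 6.957e8 m = 6.790032e+10 m. L = 4*pi*R^2*sigma*T^4 = 4*pi*(6.790032e+10)^2 * 5.67e-8 * 29146^4 = 2.370567943e+33 W. L/L_sun = 2.370567943e+33 / 3.828e26 = 6.193e+06

6.193e+06 L_sun


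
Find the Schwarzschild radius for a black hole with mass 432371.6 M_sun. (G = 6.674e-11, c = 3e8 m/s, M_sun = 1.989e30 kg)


M = 432371.6 * 1.989e30 kg = 8.599871124e+35 kg. rs = 2GM/c^2 = 2 * 6.674e-11 * 8.599871124e+35 / (3e8)^2 = 1.275e+09

1.275e+09 m


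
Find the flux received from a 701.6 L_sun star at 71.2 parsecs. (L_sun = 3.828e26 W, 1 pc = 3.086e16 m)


F = L / (4*pi*d^2) = 2.686e+29 / (4*pi*(2.197e+18)^2) = 4.427e-09

4.427e-09 W/m^2


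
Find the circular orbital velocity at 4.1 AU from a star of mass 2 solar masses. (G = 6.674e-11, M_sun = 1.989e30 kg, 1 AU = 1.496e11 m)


v = sqrt(GM/r) = sqrt(6.674e-11 * 3.978e+30 / 6.134e+11) = 20805.0022

20805.0022 m/s


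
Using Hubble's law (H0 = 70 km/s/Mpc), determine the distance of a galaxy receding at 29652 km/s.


d = v / H0 = 29652 / 70 = 423.6

423.6 Mpc


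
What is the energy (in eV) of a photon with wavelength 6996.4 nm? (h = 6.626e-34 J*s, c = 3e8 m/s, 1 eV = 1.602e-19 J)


E = hc/lambda = 6.626e-34 * 3e8 / 6.996e-06 = 2.841e-20 J = 0.1774 eV

0.1774 eV


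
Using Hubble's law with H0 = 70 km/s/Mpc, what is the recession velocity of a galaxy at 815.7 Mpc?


v = H0 * d = 70 * 815.7 = 57099.0

57099.0 km/s


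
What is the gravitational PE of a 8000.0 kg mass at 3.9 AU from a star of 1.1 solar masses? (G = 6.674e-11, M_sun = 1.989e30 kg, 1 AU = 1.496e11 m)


M = 1.1 * 1.989e30 kg = 2.1879e+30 kg; r = 3.9 AU * 1.496e11 m/AU = 5.8344e+11 m. U = -GM*m/r = -(6.674e-11 * 2.1879e+30 * 8000.0) / 5.8344e+11 = -2.002e+12

-2.002e+12 J


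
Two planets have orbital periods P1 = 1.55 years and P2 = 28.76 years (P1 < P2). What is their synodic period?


1/P_syn = |1/P1 - 1/P2| = |1/1.55 - 1/28.76| => P_syn = 1.6383

1.6383 years


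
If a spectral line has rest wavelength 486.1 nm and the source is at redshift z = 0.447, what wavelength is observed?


lam_obs = lam_emit * (1 + z) = 486.1 * (1 + 0.447) = 703.3867

703.3867 nm


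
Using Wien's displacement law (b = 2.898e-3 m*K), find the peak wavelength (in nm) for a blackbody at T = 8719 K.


lam_max = b / T = 2.898e-3 / 8719 = 3.324e-07 m = 332.3776 nm

332.3776 nm


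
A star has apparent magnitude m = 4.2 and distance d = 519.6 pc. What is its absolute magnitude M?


M = m - 5*log10(d) + 5 = 4.2 - 5*log10(519.6) + 5 = -4.3783

-4.3783


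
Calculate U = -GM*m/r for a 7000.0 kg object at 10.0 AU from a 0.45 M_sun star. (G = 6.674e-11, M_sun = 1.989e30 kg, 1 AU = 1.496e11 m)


M = 0.45 * 1.989e30 kg = 8.9505e+29 kg; r = 10.0 AU * 1.496e11 m/AU = 1.496e+12 m. U = -GM*m/r = -(6.674e-11 * 8.9505e+29 * 7000.0) / 1.496e+12 = -2.795e+11

-2.795e+11 J


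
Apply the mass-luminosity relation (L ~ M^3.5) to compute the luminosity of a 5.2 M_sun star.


L/L_sun = (M/M_sun)^3.5 = 5.2^3.5 = 320.6356

320.6356 L_sun


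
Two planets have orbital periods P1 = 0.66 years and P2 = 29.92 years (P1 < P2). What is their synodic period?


1/P_syn = |1/P1 - 1/P2| = |1/0.66 - 1/29.92| => P_syn = 0.6749

0.6749 years


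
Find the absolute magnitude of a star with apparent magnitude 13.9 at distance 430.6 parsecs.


M = m - 5*log10(d) + 5 = 13.9 - 5*log10(430.6) + 5 = 5.7296

5.7296


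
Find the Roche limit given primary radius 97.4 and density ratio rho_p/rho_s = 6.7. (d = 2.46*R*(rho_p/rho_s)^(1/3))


d_Roche = 2.46 * 97.4 * 6.7^(1/3) = 451.7023

451.7023


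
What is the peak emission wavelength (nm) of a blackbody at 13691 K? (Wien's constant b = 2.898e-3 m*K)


lam_max = b / T = 2.898e-3 / 13691 = 2.117e-07 m = 211.6719 nm

211.6719 nm


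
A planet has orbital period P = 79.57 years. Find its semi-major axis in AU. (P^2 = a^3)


a = P^(2/3) = 79.57^(2/3) = 18.4998

18.4998 AU


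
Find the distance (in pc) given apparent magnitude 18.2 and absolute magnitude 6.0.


d = 10^((m - M + 5)/5) = 10^((18.2 - 6.0 + 5)/5) = 2754.2287

2754.2287 pc


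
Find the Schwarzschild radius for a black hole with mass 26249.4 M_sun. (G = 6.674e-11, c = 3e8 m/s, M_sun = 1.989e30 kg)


M = 26249.4 * 1.989e30 kg = 5.22100566e+34 kg. rs = 2GM/c^2 = 2 * 6.674e-11 * 5.22100566e+34 / (3e8)^2 = 7.743e+07

7.743e+07 m


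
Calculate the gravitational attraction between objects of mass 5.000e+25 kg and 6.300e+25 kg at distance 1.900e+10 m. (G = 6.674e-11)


F = G*m1*m2/r^2 = 6.674e-11 * 5.000e+25 * 6.300e+25 / (1.900e+10)^2 = 6.674e-11 * 3.150e+51 / 3.610e+20 = 5.824e+20

5.824e+20 N


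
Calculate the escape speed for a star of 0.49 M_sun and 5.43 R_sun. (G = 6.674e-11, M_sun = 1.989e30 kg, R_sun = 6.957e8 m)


M = 0.49 * 1.989e30 kg = 9.7461e+29 kg; R = 5.43 * 6.957e8 m = 3.777651e+09 m. v_esc = sqrt(2GM/R) = sqrt(2 * 6.674e-11 * 9.7461e+29 / 3.777651e+09) = 185572.0708

185572.0708 m/s


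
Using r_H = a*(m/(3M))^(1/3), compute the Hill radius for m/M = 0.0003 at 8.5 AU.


r_H = a * (m/3M)^(1/3) = 8.5 * (0.0003/3)^(1/3) = 0.3945

0.3945 AU


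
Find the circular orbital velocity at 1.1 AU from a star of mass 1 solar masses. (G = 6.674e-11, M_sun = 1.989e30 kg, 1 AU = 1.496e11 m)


v = sqrt(GM/r) = sqrt(6.674e-11 * 1.989e+30 / 1.646e+11) = 28401.9627

28401.9627 m/s


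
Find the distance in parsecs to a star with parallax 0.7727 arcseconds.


d = 1/p = 1/0.7727 = 1.2942

1.2942 pc


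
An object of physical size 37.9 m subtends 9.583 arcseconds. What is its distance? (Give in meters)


D = size / theta_rad, theta_rad = 9.583 * pi/(180*3600) = 4.646e-05, D = 815760.8428

815760.8428 m


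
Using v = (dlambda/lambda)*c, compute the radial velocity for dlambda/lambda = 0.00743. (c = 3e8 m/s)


v = (dlambda/lambda) * c = 0.00743 * 3e8 = 2.229e+06

2.229e+06 m/s


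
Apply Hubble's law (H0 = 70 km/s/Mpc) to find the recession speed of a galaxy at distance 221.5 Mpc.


v = H0 * d = 70 * 221.5 = 15505.0

15505.0 km/s


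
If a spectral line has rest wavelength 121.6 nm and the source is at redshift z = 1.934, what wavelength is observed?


lam_obs = lam_emit * (1 + z) = 121.6 * (1 + 1.934) = 356.7744

356.7744 nm


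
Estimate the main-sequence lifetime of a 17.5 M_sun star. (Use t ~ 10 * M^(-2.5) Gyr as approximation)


t = 10 * M^(-2.5) = 10 * 17.5^(-2.5) = 0.0078

0.0078 Gyr


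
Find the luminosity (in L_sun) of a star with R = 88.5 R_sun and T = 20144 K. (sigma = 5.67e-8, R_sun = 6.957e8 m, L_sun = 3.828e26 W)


R = 88.5 * 6.957e8 m = 6.156945e+10 m. L = 4*pi*R^2*sigma*T^4 = 4*pi*(6.156945e+10)^2 * 5.67e-8 * 20144^4 = 4.447401335e+32 W. L/L_sun = 4.447401335e+32 / 3.828e26 = 1.162e+06

1.162e+06 L_sun


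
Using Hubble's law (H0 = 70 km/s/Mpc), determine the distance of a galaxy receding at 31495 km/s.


d = v / H0 = 31495 / 70 = 449.9286

449.9286 Mpc


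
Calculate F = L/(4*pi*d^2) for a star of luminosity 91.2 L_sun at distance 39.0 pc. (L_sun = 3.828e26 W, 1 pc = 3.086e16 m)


F = L / (4*pi*d^2) = 3.491e+28 / (4*pi*(1.204e+18)^2) = 1.918e-09

1.918e-09 W/m^2


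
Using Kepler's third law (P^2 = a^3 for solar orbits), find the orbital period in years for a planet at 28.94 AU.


P = a^(3/2) = 28.94^1.5 = 155.6854

155.6854 years


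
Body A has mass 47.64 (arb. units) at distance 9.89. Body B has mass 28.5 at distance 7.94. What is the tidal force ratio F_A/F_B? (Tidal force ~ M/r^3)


Ratio = (M1/r1^3) / (M2/r2^3) = (47.64/9.89^3) / (28.5/7.94^3) = 0.865

0.865


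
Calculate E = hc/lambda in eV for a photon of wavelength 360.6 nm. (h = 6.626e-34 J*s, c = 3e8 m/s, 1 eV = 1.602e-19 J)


E = hc/lambda = 6.626e-34 * 3e8 / 3.606e-07 = 5.512e-19 J = 3.441 eV

3.441 eV


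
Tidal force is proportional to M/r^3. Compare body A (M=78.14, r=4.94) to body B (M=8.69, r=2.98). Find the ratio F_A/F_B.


Ratio = (M1/r1^3) / (M2/r2^3) = (78.14/4.94^3) / (8.69/2.98^3) = 1.9739

1.9739


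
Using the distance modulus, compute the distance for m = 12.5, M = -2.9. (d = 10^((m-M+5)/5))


d = 10^((m - M + 5)/5) = 10^((12.5 - -2.9 + 5)/5) = 12022.6443

12022.6443 pc


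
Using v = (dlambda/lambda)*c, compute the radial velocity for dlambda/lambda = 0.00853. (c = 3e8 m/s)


v = (dlambda/lambda) * c = 0.00853 * 3e8 = 2.559e+06

2.559e+06 m/s


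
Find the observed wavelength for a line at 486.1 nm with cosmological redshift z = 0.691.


lam_obs = lam_emit * (1 + z) = 486.1 * (1 + 0.691) = 821.9951

821.9951 nm


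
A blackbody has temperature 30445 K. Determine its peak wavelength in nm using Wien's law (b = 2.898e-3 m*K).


lam_max = b / T = 2.898e-3 / 30445 = 9.519e-08 m = 95.188 nm

95.188 nm


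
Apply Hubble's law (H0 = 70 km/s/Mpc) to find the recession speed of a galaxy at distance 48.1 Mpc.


v = H0 * d = 70 * 48.1 = 3367.0

3367.0 km/s
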